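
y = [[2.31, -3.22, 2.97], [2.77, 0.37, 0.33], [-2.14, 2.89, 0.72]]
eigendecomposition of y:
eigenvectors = [[0.71+0.00j, 0.71-0.00j, (0.36+0j)],[(0.06-0.48j), 0.06+0.48j, (0.63+0j)],[(-0.35+0.37j), (-0.35-0.37j), (0.69+0j)]]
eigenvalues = [(0.56+3.77j), (0.56-3.77j), (2.28+0j)]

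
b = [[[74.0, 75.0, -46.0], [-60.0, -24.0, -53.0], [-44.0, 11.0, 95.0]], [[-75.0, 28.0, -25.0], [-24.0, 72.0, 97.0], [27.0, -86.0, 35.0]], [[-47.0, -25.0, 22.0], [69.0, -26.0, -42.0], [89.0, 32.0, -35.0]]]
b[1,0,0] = -75.0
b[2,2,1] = 32.0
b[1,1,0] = -24.0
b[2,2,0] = 89.0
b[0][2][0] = -44.0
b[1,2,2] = 35.0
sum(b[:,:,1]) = 57.0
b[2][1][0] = 69.0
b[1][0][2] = -25.0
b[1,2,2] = 35.0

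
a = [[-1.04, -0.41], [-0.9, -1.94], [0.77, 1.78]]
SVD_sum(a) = [[-0.41, -0.75], [-1.02, -1.88], [0.92, 1.7]] + [[-0.63, 0.34],  [0.12, -0.06],  [-0.15, 0.08]]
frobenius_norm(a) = 3.10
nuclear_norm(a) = 3.75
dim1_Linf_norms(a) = [1.04, 1.94, 1.78]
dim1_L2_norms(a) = [1.12, 2.14, 1.94]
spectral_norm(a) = 3.00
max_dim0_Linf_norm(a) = 1.94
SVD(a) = [[-0.29, 0.96], [-0.71, -0.18], [0.64, 0.23]] @ diag([3.0034366654621016, 0.7509781598408114]) @ [[0.48, 0.88], [-0.88, 0.48]]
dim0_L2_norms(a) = [1.58, 2.66]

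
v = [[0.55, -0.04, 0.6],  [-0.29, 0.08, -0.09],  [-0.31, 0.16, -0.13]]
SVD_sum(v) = [[0.60,-0.10,0.53], [-0.21,0.04,-0.19], [-0.25,0.04,-0.22]] + [[-0.05,0.06,0.07], [-0.06,0.07,0.08], [-0.07,0.09,0.1]] + [[-0.0, -0.0, 0.0], [-0.02, -0.03, 0.01], [0.01, 0.02, -0.01]]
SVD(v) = [[-0.88, -0.48, -0.01], [0.31, -0.55, -0.78], [0.37, -0.68, 0.63]] @ diag([0.9202909370990965, 0.22785962173990984, 0.04944273327610277]) @ [[-0.75, 0.13, -0.65],[0.47, -0.59, -0.66],[0.47, 0.80, -0.38]]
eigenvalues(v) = [(0.28+0.32j), (0.28-0.32j), (-0.06+0j)]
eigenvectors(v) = [[-0.71+0.00j, (-0.71-0j), (-0.49+0j)],[(0.32-0.34j), 0.32+0.34j, (-0.75+0j)],[(0.34-0.4j), 0.34+0.40j, 0.45+0.00j]]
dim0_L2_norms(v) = [0.69, 0.18, 0.62]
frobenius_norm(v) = 0.95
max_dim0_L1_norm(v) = 1.15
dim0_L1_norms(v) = [1.15, 0.28, 0.82]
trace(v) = 0.50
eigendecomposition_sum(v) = [[(0.28+0.04j), -0.01-0.11j, 0.29-0.15j], [(-0.14+0.12j), 0.06+0.05j, -0.06+0.21j], [(-0.16+0.14j), 0.07+0.05j, -0.06+0.24j]] + [[(0.28-0.04j), -0.01+0.11j, 0.29+0.15j], [(-0.14-0.12j), 0.06-0.05j, (-0.06-0.21j)], [-0.16-0.14j, 0.07-0.05j, -0.06-0.24j]] + [[-0.00-0.00j, -0.02+0.00j, (0.02-0j)], [(-0-0j), (-0.04+0j), 0.03-0.00j], [0j, (0.02-0j), -0.02+0.00j]]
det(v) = -0.01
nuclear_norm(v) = 1.20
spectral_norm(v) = 0.92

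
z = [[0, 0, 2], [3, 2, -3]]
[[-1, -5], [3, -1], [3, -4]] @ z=[[-15, -10, 13], [-3, -2, 9], [-12, -8, 18]]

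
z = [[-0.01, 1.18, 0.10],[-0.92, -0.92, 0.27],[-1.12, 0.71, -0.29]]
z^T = [[-0.01, -0.92, -1.12], [1.18, -0.92, 0.71], [0.10, 0.27, -0.29]]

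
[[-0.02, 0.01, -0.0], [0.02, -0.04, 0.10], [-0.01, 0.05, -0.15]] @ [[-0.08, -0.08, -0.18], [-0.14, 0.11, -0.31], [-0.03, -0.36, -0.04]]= [[0.0,0.0,0.00], [0.00,-0.04,0.0], [-0.00,0.06,-0.01]]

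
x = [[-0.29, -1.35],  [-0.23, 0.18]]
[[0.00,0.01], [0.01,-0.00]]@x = [[-0.0, 0.0],[-0.0, -0.01]]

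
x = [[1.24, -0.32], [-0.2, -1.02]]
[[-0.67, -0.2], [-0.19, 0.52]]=x @ [[-0.47,-0.28], [0.28,-0.45]]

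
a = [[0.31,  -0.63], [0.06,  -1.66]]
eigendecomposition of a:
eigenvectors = [[1.00, 0.31],[0.03, 0.95]]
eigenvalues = [0.29, -1.64]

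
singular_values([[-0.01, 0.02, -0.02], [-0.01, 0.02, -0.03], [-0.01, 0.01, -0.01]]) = [0.05, 0.01, 0.0]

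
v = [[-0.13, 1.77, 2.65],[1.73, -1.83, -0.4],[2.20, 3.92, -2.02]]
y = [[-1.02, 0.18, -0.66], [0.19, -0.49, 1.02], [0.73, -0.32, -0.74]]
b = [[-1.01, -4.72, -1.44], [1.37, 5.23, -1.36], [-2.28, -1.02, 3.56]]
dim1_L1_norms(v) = [4.55, 3.96, 8.14]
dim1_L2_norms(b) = [5.04, 5.57, 4.35]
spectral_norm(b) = 7.48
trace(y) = -2.25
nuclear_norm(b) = 12.56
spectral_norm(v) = 4.99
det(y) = -0.74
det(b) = -24.18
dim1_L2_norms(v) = [3.19, 2.55, 4.93]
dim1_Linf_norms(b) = [4.72, 5.23, 3.56]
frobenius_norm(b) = 8.68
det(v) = 32.58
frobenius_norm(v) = 6.40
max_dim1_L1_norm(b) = 7.96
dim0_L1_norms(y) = [1.94, 0.99, 2.42]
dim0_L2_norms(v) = [2.8, 4.67, 3.36]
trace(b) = 7.78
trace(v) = -3.98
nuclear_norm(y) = 3.15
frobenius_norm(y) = 2.00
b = y @ v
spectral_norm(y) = 1.54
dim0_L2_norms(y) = [1.27, 0.61, 1.42]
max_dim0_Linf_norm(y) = 1.02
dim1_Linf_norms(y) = [1.02, 1.02, 0.74]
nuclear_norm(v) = 10.39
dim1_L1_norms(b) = [7.17, 7.96, 6.86]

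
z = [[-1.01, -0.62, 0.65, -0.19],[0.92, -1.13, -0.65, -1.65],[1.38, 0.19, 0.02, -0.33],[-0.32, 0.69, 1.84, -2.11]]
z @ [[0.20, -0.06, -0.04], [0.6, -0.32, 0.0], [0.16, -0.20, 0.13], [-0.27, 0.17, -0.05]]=[[-0.42, 0.10, 0.13], [-0.15, 0.16, -0.04], [0.48, -0.2, -0.04], [1.21, -0.93, 0.36]]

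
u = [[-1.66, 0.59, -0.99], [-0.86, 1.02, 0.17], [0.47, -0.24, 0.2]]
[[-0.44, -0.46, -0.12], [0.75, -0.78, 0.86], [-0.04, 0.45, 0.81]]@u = [[1.07, -0.7, 0.33],[-0.17, -0.56, -0.7],[0.06, 0.24, 0.28]]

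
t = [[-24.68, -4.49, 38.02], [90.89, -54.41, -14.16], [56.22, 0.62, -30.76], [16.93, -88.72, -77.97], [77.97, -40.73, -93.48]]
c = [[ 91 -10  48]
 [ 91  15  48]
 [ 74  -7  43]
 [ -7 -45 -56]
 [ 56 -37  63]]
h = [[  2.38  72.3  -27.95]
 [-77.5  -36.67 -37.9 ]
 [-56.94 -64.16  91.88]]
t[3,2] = -77.97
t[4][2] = -93.48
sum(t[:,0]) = 217.33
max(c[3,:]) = -7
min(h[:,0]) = -77.5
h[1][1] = -36.67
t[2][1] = 0.62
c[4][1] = -37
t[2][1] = 0.62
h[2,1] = -64.16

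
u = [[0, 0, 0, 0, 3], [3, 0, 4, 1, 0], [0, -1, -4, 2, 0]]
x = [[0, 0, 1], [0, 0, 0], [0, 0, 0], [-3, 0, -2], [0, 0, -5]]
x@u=[[0, -1, -4, 2, 0], [0, 0, 0, 0, 0], [0, 0, 0, 0, 0], [0, 2, 8, -4, -9], [0, 5, 20, -10, 0]]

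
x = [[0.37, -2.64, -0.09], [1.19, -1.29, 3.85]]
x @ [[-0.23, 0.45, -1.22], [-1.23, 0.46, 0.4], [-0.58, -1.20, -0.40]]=[[3.21, -0.94, -1.47], [-0.92, -4.68, -3.51]]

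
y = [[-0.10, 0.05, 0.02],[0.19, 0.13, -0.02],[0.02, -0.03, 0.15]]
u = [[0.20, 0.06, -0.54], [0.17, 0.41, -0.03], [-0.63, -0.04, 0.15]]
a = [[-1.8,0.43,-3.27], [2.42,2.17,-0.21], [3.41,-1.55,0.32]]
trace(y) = 0.18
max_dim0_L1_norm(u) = 1.0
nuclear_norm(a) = 10.30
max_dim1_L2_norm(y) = 0.23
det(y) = -0.00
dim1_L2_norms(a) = [3.76, 3.26, 3.76]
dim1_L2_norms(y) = [0.11, 0.23, 0.15]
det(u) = -0.12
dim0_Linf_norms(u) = [0.63, 0.41, 0.54]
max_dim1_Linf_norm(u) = 0.63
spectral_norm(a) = 4.91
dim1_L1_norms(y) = [0.17, 0.34, 0.2]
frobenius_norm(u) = 0.98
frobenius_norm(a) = 6.23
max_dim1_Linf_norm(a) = 3.41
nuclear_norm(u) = 1.59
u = a @ y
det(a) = 35.16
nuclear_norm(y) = 0.49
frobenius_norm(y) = 0.30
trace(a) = 0.69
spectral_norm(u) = 0.80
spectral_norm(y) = 0.24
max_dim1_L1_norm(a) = 5.5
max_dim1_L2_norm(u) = 0.65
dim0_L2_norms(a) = [4.55, 2.7, 3.29]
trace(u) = 0.76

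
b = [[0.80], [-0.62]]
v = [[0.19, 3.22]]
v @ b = [[-1.84]]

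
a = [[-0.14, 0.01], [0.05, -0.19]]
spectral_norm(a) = 0.21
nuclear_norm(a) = 0.33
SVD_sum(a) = [[-0.04, 0.07], [0.09, -0.17]] + [[-0.10, -0.06], [-0.04, -0.02]]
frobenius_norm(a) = 0.24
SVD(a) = [[-0.37,0.93], [0.93,0.37]] @ diag([0.2052589497654799, 0.12715645300641334]) @ [[0.48,-0.88], [-0.88,-0.48]]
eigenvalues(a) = [-0.13, -0.2]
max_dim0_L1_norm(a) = 0.2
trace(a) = -0.33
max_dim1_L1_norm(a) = 0.24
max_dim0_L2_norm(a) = 0.19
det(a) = 0.03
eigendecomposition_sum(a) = [[-0.11, -0.02], [-0.10, -0.02]] + [[-0.03, 0.03], [0.15, -0.17]]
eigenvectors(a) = [[0.76,-0.17], [0.65,0.99]]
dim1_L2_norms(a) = [0.14, 0.2]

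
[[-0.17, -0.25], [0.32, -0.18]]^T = [[-0.17,  0.32], [-0.25,  -0.18]]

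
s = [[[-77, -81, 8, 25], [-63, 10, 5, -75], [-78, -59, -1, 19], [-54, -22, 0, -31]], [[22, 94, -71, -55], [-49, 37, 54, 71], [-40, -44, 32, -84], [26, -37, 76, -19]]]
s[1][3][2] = 76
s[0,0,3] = 25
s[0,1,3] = -75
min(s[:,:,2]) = -71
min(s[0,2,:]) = -78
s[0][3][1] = -22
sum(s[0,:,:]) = -474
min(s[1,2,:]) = -84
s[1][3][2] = 76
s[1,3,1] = -37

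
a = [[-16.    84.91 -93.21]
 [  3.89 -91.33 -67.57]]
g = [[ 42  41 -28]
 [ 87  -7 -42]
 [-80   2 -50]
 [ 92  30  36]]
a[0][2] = -93.21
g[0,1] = 41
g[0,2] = -28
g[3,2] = 36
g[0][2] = -28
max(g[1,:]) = 87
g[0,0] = 42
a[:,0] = [-16.0, 3.89]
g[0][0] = 42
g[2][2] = -50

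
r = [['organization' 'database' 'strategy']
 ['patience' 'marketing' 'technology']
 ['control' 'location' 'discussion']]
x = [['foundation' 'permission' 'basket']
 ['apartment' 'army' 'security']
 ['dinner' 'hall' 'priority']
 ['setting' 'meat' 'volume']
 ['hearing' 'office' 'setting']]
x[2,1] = 'hall'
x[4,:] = ['hearing', 'office', 'setting']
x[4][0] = 'hearing'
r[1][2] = 'technology'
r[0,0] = 'organization'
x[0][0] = 'foundation'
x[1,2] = 'security'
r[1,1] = 'marketing'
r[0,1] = 'database'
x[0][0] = 'foundation'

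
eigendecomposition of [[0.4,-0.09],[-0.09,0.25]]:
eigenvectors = [[0.91, 0.42],[-0.42, 0.91]]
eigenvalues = [0.44, 0.21]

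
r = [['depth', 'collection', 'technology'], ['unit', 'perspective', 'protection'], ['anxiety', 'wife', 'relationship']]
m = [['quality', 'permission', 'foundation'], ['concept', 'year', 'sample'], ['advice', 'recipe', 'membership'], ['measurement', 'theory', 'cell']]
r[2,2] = 'relationship'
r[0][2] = 'technology'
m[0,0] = 'quality'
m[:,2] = ['foundation', 'sample', 'membership', 'cell']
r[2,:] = ['anxiety', 'wife', 'relationship']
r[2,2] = 'relationship'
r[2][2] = 'relationship'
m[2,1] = 'recipe'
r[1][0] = 'unit'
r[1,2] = 'protection'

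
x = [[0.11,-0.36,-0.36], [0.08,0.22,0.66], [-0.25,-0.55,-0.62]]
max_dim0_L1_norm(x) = 1.64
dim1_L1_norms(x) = [0.83, 0.96, 1.42]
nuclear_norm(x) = 1.64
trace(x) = -0.29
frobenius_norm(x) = 1.23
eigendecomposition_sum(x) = [[0.21-0.00j,-0.06-0.00j,(-0.14-0j)], [-0.05+0.00j,0.02+0.00j,(0.03+0j)], [-0.03+0.00j,(0.01+0j),0.02+0.00j]] + [[(-0.05+0.01j),(-0.15-0.02j),(-0.11+0.09j)], [(0.07+0.11j),0.10+0.34j,(0.31+0.16j)], [-0.11-0.04j,(-0.28-0.19j),-0.32+0.08j]] + [[-0.05-0.01j, (-0.15+0.02j), -0.11-0.09j],[0.07-0.11j, 0.10-0.34j, (0.31-0.16j)],[(-0.11+0.04j), -0.28+0.19j, -0.32-0.08j]]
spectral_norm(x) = 1.19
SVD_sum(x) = [[-0.07, -0.27, -0.39],[0.1, 0.38, 0.55],[-0.13, -0.48, -0.69]] + [[0.01, -0.08, 0.06],[0.01, -0.16, 0.11],[0.00, -0.08, 0.05]] + [[0.18, -0.01, -0.03], [-0.03, 0.0, 0.01], [-0.13, 0.01, 0.02]]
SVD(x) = [[0.4, 0.43, -0.81], [-0.57, 0.81, 0.15], [0.72, 0.40, 0.57]] @ diag([1.185512316885319, 0.2368793267137982, 0.22259544265060832]) @ [[-0.15,-0.56,-0.81], [0.05,-0.83,0.56], [-0.99,0.04,0.15]]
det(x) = 0.06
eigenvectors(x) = [[-0.96+0.00j, (-0.12+0.27j), -0.12-0.27j], [0.24+0.00j, 0.70+0.00j, (0.7-0j)], [(0.13+0j), (-0.5+0.42j), (-0.5-0.42j)]]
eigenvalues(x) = [(0.25+0j), (-0.27+0.43j), (-0.27-0.43j)]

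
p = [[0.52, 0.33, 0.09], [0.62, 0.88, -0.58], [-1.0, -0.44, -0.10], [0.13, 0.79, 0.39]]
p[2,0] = -0.999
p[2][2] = -0.102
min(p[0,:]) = 0.093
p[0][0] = 0.516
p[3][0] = 0.129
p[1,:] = [0.62, 0.877, -0.583]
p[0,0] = 0.516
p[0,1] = 0.333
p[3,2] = 0.391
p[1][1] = 0.877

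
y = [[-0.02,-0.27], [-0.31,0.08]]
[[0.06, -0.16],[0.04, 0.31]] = y @[[-0.20,-0.82], [-0.22,0.64]]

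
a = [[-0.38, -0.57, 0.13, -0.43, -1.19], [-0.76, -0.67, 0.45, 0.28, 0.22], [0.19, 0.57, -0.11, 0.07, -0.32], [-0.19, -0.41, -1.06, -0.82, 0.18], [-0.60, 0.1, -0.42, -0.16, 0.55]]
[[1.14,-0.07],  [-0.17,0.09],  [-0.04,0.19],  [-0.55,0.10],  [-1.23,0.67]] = a @ [[0.85, -0.84], [-0.60, 0.76], [0.72, 0.11], [-0.32, -0.42], [-0.75, 0.13]]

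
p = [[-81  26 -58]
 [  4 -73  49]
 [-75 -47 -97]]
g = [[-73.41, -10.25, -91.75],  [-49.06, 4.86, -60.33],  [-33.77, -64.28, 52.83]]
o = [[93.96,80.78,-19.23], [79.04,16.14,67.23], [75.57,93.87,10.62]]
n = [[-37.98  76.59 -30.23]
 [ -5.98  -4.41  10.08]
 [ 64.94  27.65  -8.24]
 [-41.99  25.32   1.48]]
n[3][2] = 1.48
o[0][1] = 80.78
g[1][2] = -60.33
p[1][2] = 49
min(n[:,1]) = -4.41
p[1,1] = -73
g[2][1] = -64.28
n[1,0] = -5.98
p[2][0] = -75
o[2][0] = 75.57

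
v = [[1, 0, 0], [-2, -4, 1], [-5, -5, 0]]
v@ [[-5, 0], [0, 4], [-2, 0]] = [[-5, 0], [8, -16], [25, -20]]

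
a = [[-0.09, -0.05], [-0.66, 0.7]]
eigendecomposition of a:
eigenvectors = [[-0.78, 0.06], [-0.62, -1.0]]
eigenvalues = [-0.13, 0.74]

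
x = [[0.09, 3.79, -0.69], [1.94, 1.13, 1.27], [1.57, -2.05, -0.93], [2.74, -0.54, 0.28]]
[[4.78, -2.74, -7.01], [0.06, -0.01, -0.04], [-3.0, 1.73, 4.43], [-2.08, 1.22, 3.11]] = x @ [[-0.49, 0.29, 0.74], [1.22, -0.7, -1.79], [-0.29, 0.17, 0.43]]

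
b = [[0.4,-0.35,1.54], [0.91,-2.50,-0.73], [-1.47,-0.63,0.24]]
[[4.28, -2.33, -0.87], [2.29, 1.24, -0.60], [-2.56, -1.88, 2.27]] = b @ [[2.35,  0.87,  -1.48], [-0.65,  0.31,  -0.23], [2.02,  -1.67,  -0.23]]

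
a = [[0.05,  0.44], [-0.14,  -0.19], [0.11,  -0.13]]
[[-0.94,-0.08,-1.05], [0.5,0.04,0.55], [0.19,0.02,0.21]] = a@[[-0.75,-0.07,-0.83], [-2.06,-0.18,-2.30]]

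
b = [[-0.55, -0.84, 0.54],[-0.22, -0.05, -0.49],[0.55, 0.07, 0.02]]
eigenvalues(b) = [0.63, -0.79, -0.42]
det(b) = 0.21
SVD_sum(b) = [[-0.65, -0.78, 0.51], [0.03, 0.04, -0.03], [0.20, 0.24, -0.16]] + [[0.06, -0.01, 0.07], [-0.34, 0.03, -0.38], [0.25, -0.02, 0.28]] + [[0.04, -0.05, -0.04], [0.08, -0.12, -0.08], [0.10, -0.15, -0.1]]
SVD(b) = [[-0.95, 0.14, 0.27],[0.05, -0.8, 0.60],[0.3, 0.59, 0.75]] @ diag([1.1890815539100938, 0.6382466374443359, 0.2778961819488634]) @ [[0.57, 0.69, -0.45], [0.66, -0.06, 0.75], [0.49, -0.72, -0.49]]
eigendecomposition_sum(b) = [[0.19, -0.2, 0.33], [-0.17, 0.18, -0.29], [0.15, -0.16, 0.26]] + [[-0.96, -1.09, -0.02],[0.14, 0.16, 0.00],[0.64, 0.73, 0.01]] + [[0.22, 0.45, 0.23], [-0.19, -0.39, -0.2], [-0.24, -0.50, -0.25]]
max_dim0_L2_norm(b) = 0.84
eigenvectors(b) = [[0.64, -0.83, -0.58],[-0.57, 0.12, 0.50],[0.51, 0.55, 0.64]]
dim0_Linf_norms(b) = [0.55, 0.84, 0.54]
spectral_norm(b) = 1.19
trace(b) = -0.58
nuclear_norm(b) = 2.11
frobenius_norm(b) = 1.38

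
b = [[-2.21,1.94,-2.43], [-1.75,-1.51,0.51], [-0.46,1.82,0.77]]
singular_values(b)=[3.9, 2.51, 1.66]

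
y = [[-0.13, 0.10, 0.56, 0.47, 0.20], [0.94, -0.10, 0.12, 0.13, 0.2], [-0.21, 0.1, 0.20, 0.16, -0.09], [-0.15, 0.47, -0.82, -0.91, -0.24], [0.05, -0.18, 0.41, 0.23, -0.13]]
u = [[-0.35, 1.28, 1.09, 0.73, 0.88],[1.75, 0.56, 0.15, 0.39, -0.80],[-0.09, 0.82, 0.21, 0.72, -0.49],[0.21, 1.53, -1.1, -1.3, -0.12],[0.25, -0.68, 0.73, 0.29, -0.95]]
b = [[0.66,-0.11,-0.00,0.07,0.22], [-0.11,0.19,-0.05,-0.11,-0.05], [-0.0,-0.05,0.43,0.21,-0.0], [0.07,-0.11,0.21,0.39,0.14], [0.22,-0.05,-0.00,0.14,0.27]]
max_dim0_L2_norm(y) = 1.1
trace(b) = 1.94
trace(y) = -1.07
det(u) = 6.12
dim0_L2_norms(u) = [1.82, 2.33, 1.73, 1.73, 1.6]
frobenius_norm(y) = 1.94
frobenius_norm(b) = 1.08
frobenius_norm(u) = 4.16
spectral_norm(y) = 1.61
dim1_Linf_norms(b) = [0.66, 0.19, 0.43, 0.39, 0.27]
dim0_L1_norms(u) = [2.65, 4.87, 3.28, 3.43, 3.24]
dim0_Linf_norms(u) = [1.75, 1.53, 1.1, 1.3, 0.95]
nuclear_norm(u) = 8.40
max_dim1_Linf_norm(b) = 0.66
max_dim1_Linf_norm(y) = 0.94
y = u @ b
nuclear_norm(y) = 3.28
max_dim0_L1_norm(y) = 2.11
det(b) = 0.00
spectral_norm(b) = 0.85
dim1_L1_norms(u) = [4.33, 3.65, 2.33, 4.26, 2.9]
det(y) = 0.01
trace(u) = -1.83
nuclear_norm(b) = 1.94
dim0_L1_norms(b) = [1.06, 0.51, 0.69, 0.92, 0.68]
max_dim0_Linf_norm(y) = 0.94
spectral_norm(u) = 2.51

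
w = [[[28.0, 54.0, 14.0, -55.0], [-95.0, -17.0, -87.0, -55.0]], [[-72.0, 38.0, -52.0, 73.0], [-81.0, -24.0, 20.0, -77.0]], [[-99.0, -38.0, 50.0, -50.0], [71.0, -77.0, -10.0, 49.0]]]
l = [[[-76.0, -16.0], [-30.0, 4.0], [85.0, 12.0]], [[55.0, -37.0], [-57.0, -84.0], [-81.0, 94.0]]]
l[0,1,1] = 4.0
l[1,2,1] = 94.0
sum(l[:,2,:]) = 110.0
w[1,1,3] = -77.0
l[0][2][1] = 12.0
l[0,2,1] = 12.0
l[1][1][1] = -84.0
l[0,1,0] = -30.0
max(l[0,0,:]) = -16.0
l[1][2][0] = -81.0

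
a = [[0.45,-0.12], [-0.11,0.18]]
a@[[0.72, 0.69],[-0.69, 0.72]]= [[0.41, 0.22], [-0.2, 0.05]]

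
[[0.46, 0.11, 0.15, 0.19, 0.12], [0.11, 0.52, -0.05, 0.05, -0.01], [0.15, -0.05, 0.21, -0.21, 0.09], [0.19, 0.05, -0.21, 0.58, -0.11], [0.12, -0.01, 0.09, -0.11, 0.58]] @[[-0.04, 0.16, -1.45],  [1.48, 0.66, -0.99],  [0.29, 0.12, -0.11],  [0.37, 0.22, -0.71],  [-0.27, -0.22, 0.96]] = [[0.23, 0.18, -0.81], [0.77, 0.37, -0.71], [-0.12, -0.05, 0.04], [0.25, 0.19, -0.82], [-0.19, -0.13, 0.46]]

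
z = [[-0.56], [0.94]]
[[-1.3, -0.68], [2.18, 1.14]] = z @ [[2.32, 1.21]]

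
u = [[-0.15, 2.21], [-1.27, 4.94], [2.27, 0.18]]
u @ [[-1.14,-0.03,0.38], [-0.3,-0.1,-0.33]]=[[-0.49, -0.22, -0.79], [-0.03, -0.46, -2.11], [-2.64, -0.09, 0.80]]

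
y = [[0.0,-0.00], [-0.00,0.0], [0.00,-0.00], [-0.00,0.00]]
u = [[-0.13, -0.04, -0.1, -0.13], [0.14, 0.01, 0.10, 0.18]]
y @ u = [[0.0, 0.0, 0.0, 0.00], [0.0, 0.00, 0.0, 0.00], [0.00, 0.0, 0.00, 0.0], [0.0, 0.0, 0.00, 0.00]]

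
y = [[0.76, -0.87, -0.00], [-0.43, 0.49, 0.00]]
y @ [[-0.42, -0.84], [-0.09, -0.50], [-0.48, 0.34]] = [[-0.24,-0.20], [0.14,0.12]]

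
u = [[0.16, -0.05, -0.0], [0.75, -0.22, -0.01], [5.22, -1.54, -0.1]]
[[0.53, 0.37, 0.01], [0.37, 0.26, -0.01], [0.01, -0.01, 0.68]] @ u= [[0.41, -0.12, -0.00],[0.20, -0.06, -0.0],[3.54, -1.05, -0.07]]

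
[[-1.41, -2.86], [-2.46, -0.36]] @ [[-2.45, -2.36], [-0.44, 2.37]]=[[4.71, -3.45], [6.19, 4.95]]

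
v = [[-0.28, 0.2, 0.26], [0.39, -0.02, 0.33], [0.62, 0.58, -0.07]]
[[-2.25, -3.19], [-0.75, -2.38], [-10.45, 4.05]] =v @ [[-2.73, 3.11], [-15.09, 2.36], [0.03, -10.73]]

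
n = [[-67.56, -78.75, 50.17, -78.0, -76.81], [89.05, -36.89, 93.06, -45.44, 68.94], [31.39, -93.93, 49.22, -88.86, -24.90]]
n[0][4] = -76.81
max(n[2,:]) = 49.22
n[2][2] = 49.22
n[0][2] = 50.17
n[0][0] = -67.56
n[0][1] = -78.75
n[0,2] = 50.17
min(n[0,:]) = -78.75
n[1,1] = -36.89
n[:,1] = [-78.75, -36.89, -93.93]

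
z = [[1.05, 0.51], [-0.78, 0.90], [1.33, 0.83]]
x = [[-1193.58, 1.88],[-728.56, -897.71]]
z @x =[[-1624.82, -455.86], [275.29, -809.41], [-2192.17, -742.6]]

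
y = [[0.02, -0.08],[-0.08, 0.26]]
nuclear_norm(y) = 0.29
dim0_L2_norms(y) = [0.08, 0.27]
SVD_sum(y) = [[0.02, -0.08], [-0.08, 0.26]] + [[-0.00, -0.0], [-0.00, -0.00]]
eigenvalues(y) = [-0.0, 0.28]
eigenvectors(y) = [[-0.96, 0.29], [-0.29, -0.96]]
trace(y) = 0.28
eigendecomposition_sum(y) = [[-0.0, -0.00], [-0.00, -0.00]] + [[0.02, -0.08], [-0.08, 0.26]]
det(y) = -0.00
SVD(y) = [[-0.29, 0.96], [0.96, 0.29]] @ diag([0.2842220510185595, 0.0042220510185595524]) @ [[-0.29,0.96], [-0.96,-0.29]]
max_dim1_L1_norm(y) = 0.34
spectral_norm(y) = 0.28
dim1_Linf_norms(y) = [0.08, 0.26]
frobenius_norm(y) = 0.28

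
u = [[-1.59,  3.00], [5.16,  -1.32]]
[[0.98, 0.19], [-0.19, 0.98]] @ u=[[-0.58, 2.69], [5.36, -1.86]]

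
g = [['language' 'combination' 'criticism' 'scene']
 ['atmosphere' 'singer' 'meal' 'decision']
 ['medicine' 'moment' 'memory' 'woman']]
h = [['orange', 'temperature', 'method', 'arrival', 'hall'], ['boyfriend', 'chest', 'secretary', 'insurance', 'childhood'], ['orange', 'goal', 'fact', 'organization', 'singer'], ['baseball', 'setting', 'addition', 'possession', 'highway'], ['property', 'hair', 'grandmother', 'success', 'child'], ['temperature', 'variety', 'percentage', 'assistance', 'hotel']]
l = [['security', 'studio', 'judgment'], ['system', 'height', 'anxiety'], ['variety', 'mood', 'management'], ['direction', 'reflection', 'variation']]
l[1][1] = 'height'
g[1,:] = ['atmosphere', 'singer', 'meal', 'decision']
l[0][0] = 'security'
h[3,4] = 'highway'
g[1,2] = 'meal'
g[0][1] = 'combination'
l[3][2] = 'variation'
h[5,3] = 'assistance'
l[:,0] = ['security', 'system', 'variety', 'direction']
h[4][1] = 'hair'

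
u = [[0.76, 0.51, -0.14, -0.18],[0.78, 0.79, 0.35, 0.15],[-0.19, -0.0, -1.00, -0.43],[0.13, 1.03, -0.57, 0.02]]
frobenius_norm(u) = 2.21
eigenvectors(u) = [[0.16, -0.42, -0.18, 0.31], [-0.23, -0.66, 0.34, -0.28], [0.81, 0.15, -0.23, -0.41], [0.51, -0.61, 0.89, 0.82]]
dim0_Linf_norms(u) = [0.78, 1.03, 1.0, 0.43]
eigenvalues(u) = [-1.31, 1.35, 0.53, 0.0]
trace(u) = 0.57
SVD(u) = [[-0.52,0.0,-0.67,0.53], [-0.63,0.39,-0.05,-0.67], [0.0,-0.82,-0.36,-0.45], [-0.58,-0.43,0.65,0.25]] @ diag([1.673070848817498, 1.3306636350221495, 0.5669762683122195, 0.002477183377616404]) @ [[-0.57,-0.81,0.11,-0.01], [0.30,-0.1,0.90,0.30], [-0.70,0.50,0.12,0.50], [0.31,-0.28,-0.41,0.81]]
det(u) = -0.00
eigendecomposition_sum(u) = [[-0.03, 0.04, -0.19, -0.07],[0.04, -0.06, 0.28, 0.10],[-0.15, 0.22, -0.99, -0.36],[-0.09, 0.14, -0.62, -0.23]] + [[0.64, 0.5, 0.05, -0.05], [1.01, 0.79, 0.08, -0.07], [-0.22, -0.18, -0.02, 0.02], [0.94, 0.74, 0.07, -0.07]] + [[0.15,-0.03,0.00,-0.06], [-0.27,0.06,-0.01,0.12], [0.18,-0.04,0.00,-0.08], [-0.72,0.16,-0.02,0.32]] + [[0.0, -0.0, -0.00, 0.00], [-0.0, 0.00, 0.00, -0.00], [-0.0, 0.00, 0.00, -0.00], [0.0, -0.0, -0.00, 0.0]]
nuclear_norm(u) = 3.57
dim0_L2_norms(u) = [1.11, 1.39, 1.21, 0.49]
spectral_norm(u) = 1.67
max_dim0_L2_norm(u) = 1.39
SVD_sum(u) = [[0.49,0.7,-0.09,0.01], [0.6,0.85,-0.11,0.01], [-0.00,-0.00,0.0,-0.0], [0.56,0.79,-0.11,0.01]] + [[0.0, -0.0, 0.00, 0.0], [0.16, -0.05, 0.47, 0.16], [-0.33, 0.11, -0.98, -0.33], [-0.17, 0.06, -0.51, -0.17]] + [[0.26,-0.19,-0.05,-0.19],[0.02,-0.01,-0.00,-0.01],[0.14,-0.1,-0.03,-0.10],[-0.26,0.18,0.05,0.18]] + [[0.00, -0.00, -0.00, 0.0], [-0.0, 0.0, 0.0, -0.0], [-0.00, 0.0, 0.0, -0.0], [0.0, -0.0, -0.0, 0.00]]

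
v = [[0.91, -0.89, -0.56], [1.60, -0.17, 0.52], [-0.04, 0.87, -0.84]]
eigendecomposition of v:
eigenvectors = [[0.26+0.58j,(0.26-0.58j),0.04+0.00j], [(0.7+0j),0.70-0.00j,(-0.46+0j)], [0.24-0.21j,0.24+0.21j,(0.89+0j)]]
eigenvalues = [(0.6+1.17j), (0.6-1.17j), (-1.3+0j)]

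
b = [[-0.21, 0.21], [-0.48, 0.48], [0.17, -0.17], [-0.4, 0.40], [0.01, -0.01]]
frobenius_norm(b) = 0.96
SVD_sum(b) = [[-0.21, 0.21], [-0.48, 0.48], [0.17, -0.17], [-0.4, 0.40], [0.01, -0.01]] + [[0.0,0.00], [-0.00,-0.00], [0.00,0.0], [-0.00,-0.00], [-0.00,-0.0]]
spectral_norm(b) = 0.96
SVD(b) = [[-0.31, 0.95], [-0.71, -0.28], [0.25, 0.08], [-0.59, -0.12], [0.01, -0.00]] @ diag([0.9628083921528728, 1.262567625732937e-16]) @ [[0.71, -0.71], [0.71, 0.71]]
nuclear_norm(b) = 0.96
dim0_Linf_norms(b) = [0.48, 0.48]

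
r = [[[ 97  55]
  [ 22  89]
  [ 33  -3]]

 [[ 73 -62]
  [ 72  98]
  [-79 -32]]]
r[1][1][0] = 72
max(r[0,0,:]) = 97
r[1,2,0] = -79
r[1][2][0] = -79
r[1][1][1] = 98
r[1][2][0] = -79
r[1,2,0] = -79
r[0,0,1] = 55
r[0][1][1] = 89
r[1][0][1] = -62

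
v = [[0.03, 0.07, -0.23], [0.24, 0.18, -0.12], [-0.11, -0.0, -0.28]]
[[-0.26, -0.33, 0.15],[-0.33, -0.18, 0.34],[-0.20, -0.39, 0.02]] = v @[[-0.23, -0.55, 0.75], [-1.01, 0.81, 0.65], [0.81, 1.62, -0.35]]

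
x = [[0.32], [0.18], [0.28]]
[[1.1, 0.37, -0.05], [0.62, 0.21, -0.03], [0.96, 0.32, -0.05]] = x @ [[3.44, 1.16, -0.17]]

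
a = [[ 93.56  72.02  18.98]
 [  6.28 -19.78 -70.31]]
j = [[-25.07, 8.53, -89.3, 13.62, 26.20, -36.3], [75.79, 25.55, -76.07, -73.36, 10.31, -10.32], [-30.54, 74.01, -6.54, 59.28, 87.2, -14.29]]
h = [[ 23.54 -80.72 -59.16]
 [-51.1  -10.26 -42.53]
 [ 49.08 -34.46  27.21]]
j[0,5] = -36.3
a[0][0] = 93.56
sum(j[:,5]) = -60.91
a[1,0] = 6.28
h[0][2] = -59.16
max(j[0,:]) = 26.2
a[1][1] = -19.78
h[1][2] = -42.53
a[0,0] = 93.56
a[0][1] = 72.02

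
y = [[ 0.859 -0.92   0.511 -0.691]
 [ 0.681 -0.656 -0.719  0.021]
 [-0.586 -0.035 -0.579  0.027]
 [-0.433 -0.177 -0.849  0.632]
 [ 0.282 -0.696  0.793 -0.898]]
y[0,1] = -0.92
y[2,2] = -0.579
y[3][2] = -0.849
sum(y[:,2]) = -0.8429999999999999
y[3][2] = -0.849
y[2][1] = -0.035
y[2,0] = -0.586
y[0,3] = -0.691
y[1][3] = 0.021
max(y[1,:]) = 0.681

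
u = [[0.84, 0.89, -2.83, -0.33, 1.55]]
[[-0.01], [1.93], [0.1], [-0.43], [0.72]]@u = [[-0.01, -0.01, 0.03, 0.00, -0.02],[1.62, 1.72, -5.46, -0.64, 2.99],[0.08, 0.09, -0.28, -0.03, 0.16],[-0.36, -0.38, 1.22, 0.14, -0.67],[0.60, 0.64, -2.04, -0.24, 1.12]]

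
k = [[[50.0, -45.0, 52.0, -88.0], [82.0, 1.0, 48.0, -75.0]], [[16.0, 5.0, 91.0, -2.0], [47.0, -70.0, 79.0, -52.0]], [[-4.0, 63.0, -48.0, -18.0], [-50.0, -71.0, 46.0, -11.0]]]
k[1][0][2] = 91.0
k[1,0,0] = 16.0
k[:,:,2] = [[52.0, 48.0], [91.0, 79.0], [-48.0, 46.0]]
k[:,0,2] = [52.0, 91.0, -48.0]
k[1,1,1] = -70.0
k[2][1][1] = -71.0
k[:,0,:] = [[50.0, -45.0, 52.0, -88.0], [16.0, 5.0, 91.0, -2.0], [-4.0, 63.0, -48.0, -18.0]]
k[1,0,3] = -2.0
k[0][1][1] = 1.0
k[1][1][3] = -52.0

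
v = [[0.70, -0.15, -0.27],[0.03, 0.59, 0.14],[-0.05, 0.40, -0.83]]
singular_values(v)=[0.96, 0.78, 0.53]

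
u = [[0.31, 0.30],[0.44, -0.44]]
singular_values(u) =[0.62, 0.43]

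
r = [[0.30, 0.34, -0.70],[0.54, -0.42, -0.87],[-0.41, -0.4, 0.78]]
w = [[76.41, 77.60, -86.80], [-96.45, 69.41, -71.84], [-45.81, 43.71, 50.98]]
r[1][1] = -0.421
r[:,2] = [-0.697, -0.874, 0.783]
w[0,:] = [76.41, 77.6, -86.8]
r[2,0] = -0.408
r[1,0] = 0.535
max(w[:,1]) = 77.6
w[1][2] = -71.84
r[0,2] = -0.697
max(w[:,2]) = 50.98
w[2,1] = 43.71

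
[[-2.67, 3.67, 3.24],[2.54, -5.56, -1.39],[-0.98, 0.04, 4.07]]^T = [[-2.67, 2.54, -0.98], [3.67, -5.56, 0.04], [3.24, -1.39, 4.07]]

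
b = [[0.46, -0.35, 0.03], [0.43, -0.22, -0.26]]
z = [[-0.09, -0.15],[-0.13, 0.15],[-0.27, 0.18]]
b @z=[[-0.0, -0.12], [0.06, -0.14]]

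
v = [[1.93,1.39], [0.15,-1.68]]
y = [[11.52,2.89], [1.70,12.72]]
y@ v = [[22.67, 11.16], [5.19, -19.01]]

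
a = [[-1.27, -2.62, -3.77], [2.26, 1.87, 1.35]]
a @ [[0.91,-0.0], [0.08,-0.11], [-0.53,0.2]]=[[0.63, -0.47], [1.49, 0.06]]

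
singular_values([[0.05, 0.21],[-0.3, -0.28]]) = [0.45, 0.11]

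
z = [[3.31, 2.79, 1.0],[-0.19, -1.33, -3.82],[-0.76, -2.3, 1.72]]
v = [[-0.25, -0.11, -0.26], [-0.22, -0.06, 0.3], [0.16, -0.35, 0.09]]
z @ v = [[-1.28,-0.88,0.07], [-0.27,1.44,-0.69], [0.97,-0.38,-0.34]]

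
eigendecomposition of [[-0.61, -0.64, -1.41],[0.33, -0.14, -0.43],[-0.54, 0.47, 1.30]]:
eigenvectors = [[-0.47, -0.93, -0.1], [-0.33, 0.25, 0.92], [0.82, -0.28, -0.37]]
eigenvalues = [1.42, -0.87, -0.0]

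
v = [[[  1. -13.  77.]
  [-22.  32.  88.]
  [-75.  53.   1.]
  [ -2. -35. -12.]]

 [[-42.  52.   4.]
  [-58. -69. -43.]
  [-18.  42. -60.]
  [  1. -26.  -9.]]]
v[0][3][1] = -35.0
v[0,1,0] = -22.0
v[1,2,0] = -18.0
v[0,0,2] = 77.0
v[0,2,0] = -75.0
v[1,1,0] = -58.0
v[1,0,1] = 52.0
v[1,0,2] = 4.0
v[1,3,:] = [1.0, -26.0, -9.0]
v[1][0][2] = 4.0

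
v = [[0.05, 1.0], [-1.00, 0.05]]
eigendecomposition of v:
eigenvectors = [[(0.71+0j),(0.71-0j)], [0.00+0.71j,0.00-0.71j]]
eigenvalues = [(0.05+1j), (0.05-1j)]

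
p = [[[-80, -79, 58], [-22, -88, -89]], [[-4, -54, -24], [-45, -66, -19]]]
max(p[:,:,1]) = -54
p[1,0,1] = -54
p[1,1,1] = -66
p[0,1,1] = -88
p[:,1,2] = [-89, -19]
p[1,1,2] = -19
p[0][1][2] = -89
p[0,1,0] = -22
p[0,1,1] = -88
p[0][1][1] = -88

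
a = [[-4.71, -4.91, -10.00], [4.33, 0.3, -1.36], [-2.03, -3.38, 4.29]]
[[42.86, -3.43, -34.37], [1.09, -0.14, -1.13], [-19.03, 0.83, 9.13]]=a@ [[-1.14, 0.05, 0.60],[0.96, 0.08, 0.58],[-4.22, 0.28, 2.87]]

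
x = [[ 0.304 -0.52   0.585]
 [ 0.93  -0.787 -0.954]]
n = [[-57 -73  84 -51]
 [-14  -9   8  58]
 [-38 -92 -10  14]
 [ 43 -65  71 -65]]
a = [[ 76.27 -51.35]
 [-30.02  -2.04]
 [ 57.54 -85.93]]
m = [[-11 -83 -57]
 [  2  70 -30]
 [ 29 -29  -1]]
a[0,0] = 76.27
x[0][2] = 0.585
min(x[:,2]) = -0.954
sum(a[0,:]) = 24.919999999999995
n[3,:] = [43, -65, 71, -65]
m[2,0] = 29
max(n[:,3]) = 58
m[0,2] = -57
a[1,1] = -2.04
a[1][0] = -30.02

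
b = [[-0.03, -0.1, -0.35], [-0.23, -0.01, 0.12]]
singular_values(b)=[0.38, 0.23]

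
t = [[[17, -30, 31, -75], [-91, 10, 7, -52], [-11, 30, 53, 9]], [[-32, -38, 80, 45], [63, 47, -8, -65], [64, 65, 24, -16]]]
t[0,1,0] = -91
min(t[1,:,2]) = -8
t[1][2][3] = -16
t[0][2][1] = 30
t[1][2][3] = -16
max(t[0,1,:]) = 10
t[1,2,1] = 65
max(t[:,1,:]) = 63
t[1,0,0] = -32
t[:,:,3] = [[-75, -52, 9], [45, -65, -16]]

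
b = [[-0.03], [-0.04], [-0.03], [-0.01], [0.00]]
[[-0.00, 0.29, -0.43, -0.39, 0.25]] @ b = [[0.01]]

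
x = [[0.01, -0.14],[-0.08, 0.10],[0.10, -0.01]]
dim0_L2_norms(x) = [0.13, 0.17]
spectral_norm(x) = 0.19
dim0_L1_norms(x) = [0.19, 0.25]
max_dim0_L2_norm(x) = 0.17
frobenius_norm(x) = 0.21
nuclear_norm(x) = 0.29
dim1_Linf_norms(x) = [0.14, 0.1, 0.1]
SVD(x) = [[-0.68, -0.57], [0.67, -0.21], [-0.3, 0.8]] @ diag([0.18819529024959752, 0.1038389749943139]) @ [[-0.48, 0.88], [0.88, 0.48]]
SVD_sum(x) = [[0.06, -0.11], [-0.06, 0.11], [0.03, -0.05]] + [[-0.05,-0.03], [-0.02,-0.01], [0.07,0.04]]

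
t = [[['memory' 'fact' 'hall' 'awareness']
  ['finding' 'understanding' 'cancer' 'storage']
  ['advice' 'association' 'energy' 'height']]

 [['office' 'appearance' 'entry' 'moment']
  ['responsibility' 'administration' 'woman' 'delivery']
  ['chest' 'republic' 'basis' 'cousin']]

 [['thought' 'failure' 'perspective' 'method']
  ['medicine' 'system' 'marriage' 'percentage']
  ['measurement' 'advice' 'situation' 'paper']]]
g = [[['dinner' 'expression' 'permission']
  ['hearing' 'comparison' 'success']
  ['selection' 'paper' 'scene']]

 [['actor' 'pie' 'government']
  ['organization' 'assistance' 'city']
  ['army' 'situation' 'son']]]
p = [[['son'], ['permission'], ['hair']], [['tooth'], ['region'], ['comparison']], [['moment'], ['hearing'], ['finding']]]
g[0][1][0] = 'hearing'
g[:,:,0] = [['dinner', 'hearing', 'selection'], ['actor', 'organization', 'army']]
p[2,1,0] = 'hearing'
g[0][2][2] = 'scene'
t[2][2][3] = 'paper'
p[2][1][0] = 'hearing'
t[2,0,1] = 'failure'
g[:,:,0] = [['dinner', 'hearing', 'selection'], ['actor', 'organization', 'army']]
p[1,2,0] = 'comparison'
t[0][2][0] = 'advice'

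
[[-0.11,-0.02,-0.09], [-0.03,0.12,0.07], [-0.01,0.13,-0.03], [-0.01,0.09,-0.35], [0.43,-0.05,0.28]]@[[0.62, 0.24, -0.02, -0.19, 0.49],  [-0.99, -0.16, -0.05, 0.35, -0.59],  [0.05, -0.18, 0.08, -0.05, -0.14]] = [[-0.05, -0.01, -0.0, 0.02, -0.03], [-0.13, -0.04, 0.0, 0.04, -0.10], [-0.14, -0.02, -0.01, 0.05, -0.08], [-0.11, 0.05, -0.03, 0.05, -0.01], [0.33, 0.06, 0.02, -0.11, 0.2]]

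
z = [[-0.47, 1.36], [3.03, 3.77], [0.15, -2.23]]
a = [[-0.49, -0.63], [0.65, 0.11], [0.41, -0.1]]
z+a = [[-0.96,0.73], [3.68,3.88], [0.56,-2.33]]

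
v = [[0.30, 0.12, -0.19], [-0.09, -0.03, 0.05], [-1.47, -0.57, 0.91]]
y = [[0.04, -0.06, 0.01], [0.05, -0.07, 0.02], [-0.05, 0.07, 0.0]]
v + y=[[0.34, 0.06, -0.18], [-0.04, -0.10, 0.07], [-1.52, -0.5, 0.91]]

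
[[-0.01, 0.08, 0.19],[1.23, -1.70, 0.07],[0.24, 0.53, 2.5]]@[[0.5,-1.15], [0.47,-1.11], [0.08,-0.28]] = [[0.05,-0.13], [-0.18,0.45], [0.57,-1.56]]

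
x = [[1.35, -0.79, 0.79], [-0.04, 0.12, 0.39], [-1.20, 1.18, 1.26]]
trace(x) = 2.73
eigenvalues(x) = [(1.37+0.78j), (1.37-0.78j), (-0+0j)]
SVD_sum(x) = [[0.93, -0.76, -0.36], [-0.16, 0.13, 0.06], [-1.46, 1.2, 0.56]] + [[0.42,-0.03,1.15], [0.12,-0.01,0.33], [0.26,-0.02,0.70]] + [[0.0, 0.00, -0.00], [-0.0, -0.00, 0.0], [0.00, 0.00, -0.0]]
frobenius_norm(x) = 2.77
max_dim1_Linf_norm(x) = 1.35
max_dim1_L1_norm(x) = 3.64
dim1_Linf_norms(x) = [1.35, 0.39, 1.26]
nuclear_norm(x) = 3.82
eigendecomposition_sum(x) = [[0.67+0.60j, -0.39-0.54j, (0.39-0.43j)], [-0.02+0.30j, 0.06-0.21j, 0.19+0.02j], [(-0.6+0.98j), 0.59-0.62j, 0.63+0.40j]] + [[(0.67-0.6j), (-0.39+0.54j), (0.39+0.43j)], [(-0.02-0.3j), (0.06+0.21j), 0.19-0.02j], [(-0.6-0.98j), (0.59+0.62j), (0.63-0.4j)]] + [[0.00+0.00j,  (-0-0j),  0j],[0j,  -0.00-0.00j,  0.00+0.00j],[-0.00-0.00j,  0j,  (-0-0j)]]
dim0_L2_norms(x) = [1.81, 1.43, 1.54]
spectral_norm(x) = 2.34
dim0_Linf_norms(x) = [1.35, 1.18, 1.26]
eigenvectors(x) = [[0.11-0.59j, (0.11+0.59j), (-0.58+0j)], [0.18-0.09j, 0.18+0.09j, -0.79+0.00j], [0.77+0.00j, (0.77-0j), (0.19+0j)]]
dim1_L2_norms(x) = [1.75, 0.41, 2.1]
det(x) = -0.01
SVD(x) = [[-0.54, -0.83, 0.15], [0.09, -0.24, -0.97], [0.84, -0.50, 0.2]] @ diag([2.3422910688046, 1.4739276813584996, 0.003120756857509432]) @ [[-0.74, 0.61, 0.29], [-0.34, 0.02, -0.94], [0.58, 0.79, -0.19]]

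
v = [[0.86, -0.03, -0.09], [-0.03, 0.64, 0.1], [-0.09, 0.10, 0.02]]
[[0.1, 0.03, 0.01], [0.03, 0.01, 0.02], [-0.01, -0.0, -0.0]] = v@[[0.13, 0.03, 0.10], [0.03, 0.03, -0.11], [0.10, -0.11, 0.89]]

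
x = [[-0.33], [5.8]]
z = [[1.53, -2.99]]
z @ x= [[-17.85]]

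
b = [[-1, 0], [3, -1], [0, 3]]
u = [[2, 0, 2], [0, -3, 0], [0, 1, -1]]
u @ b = [[-2, 6], [-9, 3], [3, -4]]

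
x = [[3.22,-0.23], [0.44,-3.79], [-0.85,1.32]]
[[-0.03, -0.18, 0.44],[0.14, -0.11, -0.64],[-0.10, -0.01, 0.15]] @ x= [[-0.55, 1.27], [0.95, -0.46], [-0.45, 0.26]]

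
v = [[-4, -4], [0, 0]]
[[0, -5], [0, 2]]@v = [[0, 0], [0, 0]]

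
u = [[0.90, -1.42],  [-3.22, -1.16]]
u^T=[[0.90, -3.22],[-1.42, -1.16]]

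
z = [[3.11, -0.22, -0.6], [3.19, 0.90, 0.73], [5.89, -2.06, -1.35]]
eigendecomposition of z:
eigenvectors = [[(0.4+0j), (-0.13-0.03j), (-0.13+0.03j)], [0.91+0.00j, 0.20+0.54j, 0.20-0.54j], [0.13+0.00j, -0.81+0.00j, -0.81-0.00j]]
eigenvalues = [(2.42+0j), (0.12+1.59j), (0.12-1.59j)]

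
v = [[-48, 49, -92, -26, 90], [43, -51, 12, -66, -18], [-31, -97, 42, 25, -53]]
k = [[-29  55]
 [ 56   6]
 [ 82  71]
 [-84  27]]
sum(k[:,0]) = 25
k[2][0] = 82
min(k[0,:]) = -29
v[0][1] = 49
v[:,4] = [90, -18, -53]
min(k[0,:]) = -29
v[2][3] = 25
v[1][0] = 43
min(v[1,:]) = -66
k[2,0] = 82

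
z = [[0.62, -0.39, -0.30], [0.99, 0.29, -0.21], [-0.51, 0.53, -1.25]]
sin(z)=[[0.71, -0.38, -0.26], [0.94, 0.38, -0.19], [-0.42, 0.46, -0.91]]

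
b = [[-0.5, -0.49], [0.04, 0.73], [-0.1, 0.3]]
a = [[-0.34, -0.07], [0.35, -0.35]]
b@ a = [[-0.0, 0.21], [0.24, -0.26], [0.14, -0.1]]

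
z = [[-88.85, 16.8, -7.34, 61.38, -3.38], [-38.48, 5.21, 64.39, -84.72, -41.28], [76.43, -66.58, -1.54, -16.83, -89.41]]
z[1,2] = 64.39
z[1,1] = 5.21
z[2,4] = -89.41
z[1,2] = 64.39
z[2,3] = -16.83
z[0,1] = 16.8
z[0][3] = 61.38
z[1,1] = 5.21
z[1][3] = -84.72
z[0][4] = -3.38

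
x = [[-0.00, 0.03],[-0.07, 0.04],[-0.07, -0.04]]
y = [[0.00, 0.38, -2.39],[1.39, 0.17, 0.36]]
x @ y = [[0.04, 0.01, 0.01], [0.06, -0.02, 0.18], [-0.06, -0.03, 0.15]]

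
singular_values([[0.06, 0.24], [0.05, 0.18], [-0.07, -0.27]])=[0.42, 0.0]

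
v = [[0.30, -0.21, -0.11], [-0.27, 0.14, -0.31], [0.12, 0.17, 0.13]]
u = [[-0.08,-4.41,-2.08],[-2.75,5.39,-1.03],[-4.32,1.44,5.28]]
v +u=[[0.22, -4.62, -2.19], [-3.02, 5.53, -1.34], [-4.20, 1.61, 5.41]]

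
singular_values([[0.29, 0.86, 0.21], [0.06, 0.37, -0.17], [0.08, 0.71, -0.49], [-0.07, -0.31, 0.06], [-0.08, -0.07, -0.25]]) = [1.27, 0.6, 0.0]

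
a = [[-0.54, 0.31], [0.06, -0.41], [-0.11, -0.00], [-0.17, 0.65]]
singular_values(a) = [0.93, 0.4]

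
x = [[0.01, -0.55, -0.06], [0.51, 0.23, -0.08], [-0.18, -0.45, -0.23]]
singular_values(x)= [0.82, 0.46, 0.16]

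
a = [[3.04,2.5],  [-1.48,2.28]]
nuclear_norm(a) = 6.64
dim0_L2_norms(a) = [3.38, 3.38]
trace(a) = 5.32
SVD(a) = [[-0.99, -0.14], [-0.14, 0.99]] @ diag([3.9580055528332796, 2.6859992635406518]) @ [[-0.71, -0.71], [-0.71, 0.71]]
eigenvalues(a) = [(2.66+1.89j), (2.66-1.89j)]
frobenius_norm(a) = 4.78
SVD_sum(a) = [[2.77, 2.77], [0.40, 0.4]] + [[0.27, -0.27], [-1.88, 1.88]]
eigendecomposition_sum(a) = [[(1.52+0.67j), 1.25-1.76j], [(-0.74+1.04j), 1.14+1.21j]] + [[(1.52-0.67j), 1.25+1.76j], [(-0.74-1.04j), (1.14-1.21j)]]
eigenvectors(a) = [[0.79+0.00j, (0.79-0j)], [-0.12+0.60j, (-0.12-0.6j)]]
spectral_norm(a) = 3.96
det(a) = 10.63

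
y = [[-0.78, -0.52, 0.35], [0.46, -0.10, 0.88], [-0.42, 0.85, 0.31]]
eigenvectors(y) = [[0.71+0.00j, (0.71-0j), -0.03+0.00j], [(0.01-0.55j), 0.01+0.55j, 0.62+0.00j], [0.01+0.44j, 0.01-0.44j, (0.78+0j)]]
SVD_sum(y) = [[-0.12, -0.66, 0.31], [-0.06, -0.34, 0.16], [0.09, 0.50, -0.23]] + [[-0.55, 0.0, -0.22], [0.70, -0.0, 0.28], [-0.26, 0.0, -0.10]] + [[-0.1, 0.14, 0.26],[-0.18, 0.24, 0.44],[-0.26, 0.35, 0.65]]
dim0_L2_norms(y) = [1.0, 1.0, 1.0]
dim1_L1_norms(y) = [1.65, 1.44, 1.58]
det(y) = 1.00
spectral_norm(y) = 1.00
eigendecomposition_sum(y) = [[(-0.39+0.31j),-0.25-0.30j,0.19+0.25j],[0.24+0.31j,(-0.24+0.19j),(0.2-0.14j)],[(-0.2-0.24j),(0.18-0.16j),(-0.15+0.12j)]] + [[-0.39-0.31j, (-0.25+0.3j), 0.19-0.25j], [(0.24-0.31j), -0.24-0.19j, (0.2+0.14j)], [-0.20+0.24j, (0.18+0.16j), (-0.15-0.12j)]] + [[-0j, -0.02+0.00j, (-0.02-0j)], [-0.02+0.00j, (0.38-0j), 0.48+0.00j], [-0.02+0.00j, 0.48-0.00j, 0.61+0.00j]]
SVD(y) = [[-0.74, 0.60, 0.32], [-0.38, -0.75, 0.54], [0.56, 0.28, 0.78]] @ diag([1.0031917509102881, 0.9985161477740632, 0.9944203404697607]) @ [[0.17, 0.89, -0.41], [-0.93, 0.00, -0.37], [-0.33, 0.45, 0.83]]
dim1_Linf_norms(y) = [0.78, 0.88, 0.85]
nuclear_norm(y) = 3.00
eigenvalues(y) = [(-0.78+0.62j), (-0.78-0.62j), (1+0j)]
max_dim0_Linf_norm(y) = 0.88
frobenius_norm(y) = 1.73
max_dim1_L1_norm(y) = 1.65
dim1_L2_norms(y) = [1.0, 1.0, 1.0]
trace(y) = -0.57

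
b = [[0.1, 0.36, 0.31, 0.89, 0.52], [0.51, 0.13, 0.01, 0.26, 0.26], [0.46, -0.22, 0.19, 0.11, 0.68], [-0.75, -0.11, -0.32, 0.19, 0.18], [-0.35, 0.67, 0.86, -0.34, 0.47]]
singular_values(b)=[1.47, 1.19, 0.95, 0.59, 0.17]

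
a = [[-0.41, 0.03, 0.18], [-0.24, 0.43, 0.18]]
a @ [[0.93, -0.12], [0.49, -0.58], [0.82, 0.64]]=[[-0.22, 0.15], [0.14, -0.11]]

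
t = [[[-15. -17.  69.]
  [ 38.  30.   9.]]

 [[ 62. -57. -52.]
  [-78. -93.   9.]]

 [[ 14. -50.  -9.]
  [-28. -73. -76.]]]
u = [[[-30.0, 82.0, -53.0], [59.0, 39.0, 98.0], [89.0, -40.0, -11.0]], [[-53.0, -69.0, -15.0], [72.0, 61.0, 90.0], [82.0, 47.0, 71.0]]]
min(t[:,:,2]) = -76.0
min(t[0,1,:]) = 9.0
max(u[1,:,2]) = 90.0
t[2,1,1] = -73.0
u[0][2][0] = 89.0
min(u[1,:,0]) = -53.0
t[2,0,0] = 14.0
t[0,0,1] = -17.0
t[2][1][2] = -76.0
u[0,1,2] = 98.0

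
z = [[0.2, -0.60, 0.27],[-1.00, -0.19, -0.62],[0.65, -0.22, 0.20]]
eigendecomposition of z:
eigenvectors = [[-0.55, 0.57, -0.53], [0.65, 0.8, 0.02], [-0.52, -0.21, 0.85]]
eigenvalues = [1.16, -0.74, -0.21]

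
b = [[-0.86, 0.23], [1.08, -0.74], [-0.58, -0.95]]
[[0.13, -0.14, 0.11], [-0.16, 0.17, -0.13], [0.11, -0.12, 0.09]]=b @ [[-0.16, 0.17, -0.13], [-0.02, 0.02, -0.02]]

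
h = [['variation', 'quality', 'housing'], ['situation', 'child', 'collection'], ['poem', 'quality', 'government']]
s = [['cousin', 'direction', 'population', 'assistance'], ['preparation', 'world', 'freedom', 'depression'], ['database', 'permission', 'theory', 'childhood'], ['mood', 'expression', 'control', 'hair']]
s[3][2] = 'control'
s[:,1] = ['direction', 'world', 'permission', 'expression']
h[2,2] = 'government'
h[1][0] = 'situation'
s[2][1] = 'permission'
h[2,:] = ['poem', 'quality', 'government']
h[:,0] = ['variation', 'situation', 'poem']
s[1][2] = 'freedom'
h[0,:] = ['variation', 'quality', 'housing']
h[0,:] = ['variation', 'quality', 'housing']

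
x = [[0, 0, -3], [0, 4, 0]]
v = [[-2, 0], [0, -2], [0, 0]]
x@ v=[[0, 0], [0, -8]]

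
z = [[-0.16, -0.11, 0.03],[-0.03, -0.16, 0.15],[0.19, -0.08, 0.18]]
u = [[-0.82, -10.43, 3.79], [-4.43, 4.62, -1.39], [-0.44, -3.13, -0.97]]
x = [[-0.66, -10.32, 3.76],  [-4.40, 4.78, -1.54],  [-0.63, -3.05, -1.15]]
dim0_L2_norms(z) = [0.25, 0.21, 0.24]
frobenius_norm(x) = 13.29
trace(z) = -0.14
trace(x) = 2.97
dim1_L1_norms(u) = [15.04, 10.44, 4.54]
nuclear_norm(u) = 18.78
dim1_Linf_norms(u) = [10.43, 4.62, 3.13]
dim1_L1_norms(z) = [0.3, 0.34, 0.45]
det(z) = -0.00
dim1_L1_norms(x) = [14.74, 10.72, 4.83]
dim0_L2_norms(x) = [4.49, 11.78, 4.22]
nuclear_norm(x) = 18.80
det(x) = 110.72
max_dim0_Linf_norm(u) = 10.43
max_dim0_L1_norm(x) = 18.15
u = x + z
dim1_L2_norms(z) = [0.2, 0.22, 0.27]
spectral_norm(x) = 12.39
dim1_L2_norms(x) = [11.0, 6.68, 3.32]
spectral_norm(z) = 0.31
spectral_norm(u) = 12.42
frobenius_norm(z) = 0.40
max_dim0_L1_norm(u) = 18.18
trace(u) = 2.83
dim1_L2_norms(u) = [11.13, 6.55, 3.31]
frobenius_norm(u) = 13.33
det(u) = 105.94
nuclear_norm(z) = 0.57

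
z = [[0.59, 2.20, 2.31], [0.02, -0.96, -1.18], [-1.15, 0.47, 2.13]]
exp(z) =[[-0.69, 1.37, 4.25], [1.12, 0.71, -1.72], [-3.17, -1.39, 3.08]]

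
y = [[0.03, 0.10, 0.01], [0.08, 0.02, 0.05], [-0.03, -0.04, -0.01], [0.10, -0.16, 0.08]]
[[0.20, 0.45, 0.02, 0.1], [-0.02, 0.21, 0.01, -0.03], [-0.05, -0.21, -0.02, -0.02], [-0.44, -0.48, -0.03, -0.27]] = y@[[-2.99, 1.2, 0.68, -1.25],[2.57, 4.12, 0.11, 1.32],[3.35, 0.69, -0.98, 0.85]]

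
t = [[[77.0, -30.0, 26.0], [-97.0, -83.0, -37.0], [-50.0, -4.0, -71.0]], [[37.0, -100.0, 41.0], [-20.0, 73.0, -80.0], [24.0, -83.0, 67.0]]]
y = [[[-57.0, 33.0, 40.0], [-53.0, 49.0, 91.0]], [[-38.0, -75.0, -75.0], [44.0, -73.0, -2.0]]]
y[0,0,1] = 33.0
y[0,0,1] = 33.0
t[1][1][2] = -80.0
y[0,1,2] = 91.0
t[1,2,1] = -83.0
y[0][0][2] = 40.0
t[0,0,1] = -30.0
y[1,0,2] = -75.0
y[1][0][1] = -75.0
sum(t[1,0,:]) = -22.0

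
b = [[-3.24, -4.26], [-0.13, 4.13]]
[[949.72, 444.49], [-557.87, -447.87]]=b @ [[-110.93, 5.18], [-138.57, -108.28]]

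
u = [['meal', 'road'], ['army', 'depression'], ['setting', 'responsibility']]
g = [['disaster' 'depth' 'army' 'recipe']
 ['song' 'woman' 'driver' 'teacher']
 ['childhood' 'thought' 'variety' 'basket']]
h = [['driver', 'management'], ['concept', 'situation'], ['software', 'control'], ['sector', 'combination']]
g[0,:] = ['disaster', 'depth', 'army', 'recipe']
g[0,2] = 'army'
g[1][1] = 'woman'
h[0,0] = 'driver'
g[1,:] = ['song', 'woman', 'driver', 'teacher']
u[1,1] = 'depression'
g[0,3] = 'recipe'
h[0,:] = ['driver', 'management']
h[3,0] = 'sector'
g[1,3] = 'teacher'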